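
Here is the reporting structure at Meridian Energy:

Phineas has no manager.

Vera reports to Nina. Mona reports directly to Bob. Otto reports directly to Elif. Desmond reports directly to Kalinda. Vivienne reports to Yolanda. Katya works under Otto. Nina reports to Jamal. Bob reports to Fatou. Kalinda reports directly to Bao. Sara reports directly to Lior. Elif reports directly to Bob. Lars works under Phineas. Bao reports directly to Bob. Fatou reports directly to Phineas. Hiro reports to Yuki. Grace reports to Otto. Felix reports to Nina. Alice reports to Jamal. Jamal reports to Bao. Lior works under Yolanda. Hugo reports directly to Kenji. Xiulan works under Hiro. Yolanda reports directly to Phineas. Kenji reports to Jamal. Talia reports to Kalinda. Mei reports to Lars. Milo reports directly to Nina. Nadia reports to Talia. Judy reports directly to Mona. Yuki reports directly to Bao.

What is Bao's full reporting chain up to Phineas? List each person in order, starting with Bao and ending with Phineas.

Bao -> Bob -> Fatou -> Phineas

Bao reports to Bob. Bob reports to Fatou. Fatou reports to Phineas. Phineas is at the top.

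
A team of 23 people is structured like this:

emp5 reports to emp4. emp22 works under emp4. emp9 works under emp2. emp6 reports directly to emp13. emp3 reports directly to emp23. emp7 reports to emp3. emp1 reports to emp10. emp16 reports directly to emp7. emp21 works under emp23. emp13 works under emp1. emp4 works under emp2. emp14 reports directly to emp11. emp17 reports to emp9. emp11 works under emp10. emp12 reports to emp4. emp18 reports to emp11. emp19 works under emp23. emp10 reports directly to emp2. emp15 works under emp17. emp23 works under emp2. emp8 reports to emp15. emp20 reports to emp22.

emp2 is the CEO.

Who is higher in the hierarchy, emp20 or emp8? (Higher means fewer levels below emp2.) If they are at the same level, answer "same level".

emp20 is 3 levels below emp2; emp8 is 4. emp20 is higher.

emp20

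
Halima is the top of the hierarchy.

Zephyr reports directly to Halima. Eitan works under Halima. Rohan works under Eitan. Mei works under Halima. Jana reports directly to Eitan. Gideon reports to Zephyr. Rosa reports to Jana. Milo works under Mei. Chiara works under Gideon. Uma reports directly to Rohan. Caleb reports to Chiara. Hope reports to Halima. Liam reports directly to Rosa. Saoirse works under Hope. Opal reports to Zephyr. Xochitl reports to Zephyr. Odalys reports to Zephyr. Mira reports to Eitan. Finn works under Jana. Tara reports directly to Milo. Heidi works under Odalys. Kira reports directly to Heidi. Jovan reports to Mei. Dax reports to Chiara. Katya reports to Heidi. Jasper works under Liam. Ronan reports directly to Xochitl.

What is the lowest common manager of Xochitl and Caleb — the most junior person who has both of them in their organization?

Xochitl's chain of managers is Zephyr, Halima. Caleb's chain of managers is Chiara, Gideon, Zephyr, Halima. The first manager that appears in both chains is Zephyr.

Zephyr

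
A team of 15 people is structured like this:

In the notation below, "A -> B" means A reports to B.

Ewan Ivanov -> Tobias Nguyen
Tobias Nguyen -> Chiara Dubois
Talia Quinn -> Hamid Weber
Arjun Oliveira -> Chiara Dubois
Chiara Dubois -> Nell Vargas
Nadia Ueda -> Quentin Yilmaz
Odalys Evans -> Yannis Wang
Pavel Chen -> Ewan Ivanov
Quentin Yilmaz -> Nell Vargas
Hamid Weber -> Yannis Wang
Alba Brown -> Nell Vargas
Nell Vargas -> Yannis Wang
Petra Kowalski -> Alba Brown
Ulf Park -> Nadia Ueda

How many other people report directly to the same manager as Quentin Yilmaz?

Quentin Yilmaz reports to Nell Vargas. Nell Vargas's other direct reports are Chiara Dubois, Alba Brown — 2 peers.

2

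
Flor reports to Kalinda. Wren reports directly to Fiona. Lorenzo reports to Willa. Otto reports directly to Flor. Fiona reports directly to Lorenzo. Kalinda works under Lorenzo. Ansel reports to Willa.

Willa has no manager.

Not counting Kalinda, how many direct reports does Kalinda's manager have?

Kalinda reports to Lorenzo. Lorenzo's other direct reports are Fiona — 1 peer.

1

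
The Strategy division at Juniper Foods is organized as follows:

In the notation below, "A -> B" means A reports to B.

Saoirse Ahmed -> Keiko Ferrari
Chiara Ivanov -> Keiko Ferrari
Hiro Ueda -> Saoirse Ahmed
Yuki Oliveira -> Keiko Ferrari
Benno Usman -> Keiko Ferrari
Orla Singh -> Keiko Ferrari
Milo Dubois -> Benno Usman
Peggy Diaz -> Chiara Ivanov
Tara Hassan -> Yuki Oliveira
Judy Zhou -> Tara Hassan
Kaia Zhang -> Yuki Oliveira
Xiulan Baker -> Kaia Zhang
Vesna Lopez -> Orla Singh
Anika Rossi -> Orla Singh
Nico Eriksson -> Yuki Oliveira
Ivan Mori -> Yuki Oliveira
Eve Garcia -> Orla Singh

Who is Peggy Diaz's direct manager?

Chiara Ivanov

Peggy Diaz reports directly to Chiara Ivanov.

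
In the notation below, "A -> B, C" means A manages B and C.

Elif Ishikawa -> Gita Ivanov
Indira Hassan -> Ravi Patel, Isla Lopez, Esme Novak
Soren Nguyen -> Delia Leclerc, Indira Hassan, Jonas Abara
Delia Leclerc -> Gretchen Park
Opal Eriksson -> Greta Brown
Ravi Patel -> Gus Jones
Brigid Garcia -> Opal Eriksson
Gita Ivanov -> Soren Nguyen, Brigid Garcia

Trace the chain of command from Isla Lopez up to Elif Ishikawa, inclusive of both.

Isla Lopez reports to Indira Hassan. Indira Hassan reports to Soren Nguyen. Soren Nguyen reports to Gita Ivanov. Gita Ivanov reports to Elif Ishikawa. Elif Ishikawa is at the top.

Isla Lopez -> Indira Hassan -> Soren Nguyen -> Gita Ivanov -> Elif Ishikawa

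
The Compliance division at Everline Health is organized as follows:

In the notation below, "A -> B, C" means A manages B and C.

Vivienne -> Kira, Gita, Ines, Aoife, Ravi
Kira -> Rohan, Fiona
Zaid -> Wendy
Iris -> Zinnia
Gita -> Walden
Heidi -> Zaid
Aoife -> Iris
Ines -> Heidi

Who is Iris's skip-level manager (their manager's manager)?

Vivienne

Iris reports to Aoife, and Aoife reports to Vivienne. So Iris's skip-level manager is Vivienne.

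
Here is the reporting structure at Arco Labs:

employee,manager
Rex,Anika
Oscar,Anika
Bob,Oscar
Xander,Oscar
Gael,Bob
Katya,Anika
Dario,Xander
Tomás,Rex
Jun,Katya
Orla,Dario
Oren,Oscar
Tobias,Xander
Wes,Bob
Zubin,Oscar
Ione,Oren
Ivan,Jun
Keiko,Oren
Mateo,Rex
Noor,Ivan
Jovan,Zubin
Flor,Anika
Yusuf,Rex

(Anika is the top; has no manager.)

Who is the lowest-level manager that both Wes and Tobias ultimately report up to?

Oscar

Wes's chain of managers is Bob, Oscar, Anika. Tobias's chain of managers is Xander, Oscar, Anika. The first manager that appears in both chains is Oscar.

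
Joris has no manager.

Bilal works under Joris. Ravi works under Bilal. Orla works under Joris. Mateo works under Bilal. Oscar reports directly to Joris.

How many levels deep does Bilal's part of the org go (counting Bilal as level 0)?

The longest chain under Bilal runs Bilal → Mateo, which is 1 level below Bilal.

1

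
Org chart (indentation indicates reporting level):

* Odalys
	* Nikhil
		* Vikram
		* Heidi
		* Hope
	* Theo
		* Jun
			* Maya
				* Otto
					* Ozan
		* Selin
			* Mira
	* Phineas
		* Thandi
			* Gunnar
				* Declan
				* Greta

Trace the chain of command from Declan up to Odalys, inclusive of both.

Declan -> Gunnar -> Thandi -> Phineas -> Odalys

Declan reports to Gunnar. Gunnar reports to Thandi. Thandi reports to Phineas. Phineas reports to Odalys. Odalys is at the top.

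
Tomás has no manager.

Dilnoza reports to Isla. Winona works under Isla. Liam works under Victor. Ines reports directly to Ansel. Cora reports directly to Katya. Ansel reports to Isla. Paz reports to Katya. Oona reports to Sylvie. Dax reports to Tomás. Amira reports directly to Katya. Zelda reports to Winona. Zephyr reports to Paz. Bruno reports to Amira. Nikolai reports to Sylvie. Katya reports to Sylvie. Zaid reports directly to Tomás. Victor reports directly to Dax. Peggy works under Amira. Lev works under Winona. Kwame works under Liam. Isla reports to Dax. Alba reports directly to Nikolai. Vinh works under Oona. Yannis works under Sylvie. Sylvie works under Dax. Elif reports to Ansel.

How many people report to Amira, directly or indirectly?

Amira directly manages Bruno, Peggy. Bruno has no reports. Peggy has no reports. So Amira's organization is 2 direct reports plus everyone under them: 1 + 1 = 2.

2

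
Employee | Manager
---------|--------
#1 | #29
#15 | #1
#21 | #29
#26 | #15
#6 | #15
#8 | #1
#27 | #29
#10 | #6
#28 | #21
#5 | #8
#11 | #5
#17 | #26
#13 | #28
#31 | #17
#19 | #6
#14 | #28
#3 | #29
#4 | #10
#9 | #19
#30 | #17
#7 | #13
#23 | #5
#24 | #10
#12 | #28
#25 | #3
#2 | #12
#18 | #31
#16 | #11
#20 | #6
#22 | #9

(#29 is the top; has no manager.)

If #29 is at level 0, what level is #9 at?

5

Chain from #9 up to #29: #9 → #19 → #6 → #15 → #1 → #29. That is 5 steps up, so #9 is 5 levels below #29.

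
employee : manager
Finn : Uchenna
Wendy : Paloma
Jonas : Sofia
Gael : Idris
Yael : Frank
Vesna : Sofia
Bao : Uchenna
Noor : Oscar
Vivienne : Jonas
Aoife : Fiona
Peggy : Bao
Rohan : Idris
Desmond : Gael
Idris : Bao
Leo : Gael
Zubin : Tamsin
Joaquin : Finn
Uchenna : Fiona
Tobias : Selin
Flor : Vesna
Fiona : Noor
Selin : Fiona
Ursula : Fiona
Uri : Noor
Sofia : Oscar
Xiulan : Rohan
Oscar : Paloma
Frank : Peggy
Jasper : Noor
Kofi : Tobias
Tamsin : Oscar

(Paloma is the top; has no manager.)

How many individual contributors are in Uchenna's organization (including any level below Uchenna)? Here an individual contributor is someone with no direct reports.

The people in Uchenna's organization with no one reporting to them are Yael, Xiulan, Leo, Desmond, Joaquin. That is 5.

5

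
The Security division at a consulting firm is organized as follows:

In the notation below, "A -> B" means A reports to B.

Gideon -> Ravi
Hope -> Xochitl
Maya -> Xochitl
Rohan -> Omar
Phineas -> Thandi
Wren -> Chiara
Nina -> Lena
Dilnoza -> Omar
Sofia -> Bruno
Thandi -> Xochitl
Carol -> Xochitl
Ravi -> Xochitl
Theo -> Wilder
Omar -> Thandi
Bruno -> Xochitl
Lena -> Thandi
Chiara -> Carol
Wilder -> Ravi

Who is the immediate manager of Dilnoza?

Dilnoza reports directly to Omar.

Omar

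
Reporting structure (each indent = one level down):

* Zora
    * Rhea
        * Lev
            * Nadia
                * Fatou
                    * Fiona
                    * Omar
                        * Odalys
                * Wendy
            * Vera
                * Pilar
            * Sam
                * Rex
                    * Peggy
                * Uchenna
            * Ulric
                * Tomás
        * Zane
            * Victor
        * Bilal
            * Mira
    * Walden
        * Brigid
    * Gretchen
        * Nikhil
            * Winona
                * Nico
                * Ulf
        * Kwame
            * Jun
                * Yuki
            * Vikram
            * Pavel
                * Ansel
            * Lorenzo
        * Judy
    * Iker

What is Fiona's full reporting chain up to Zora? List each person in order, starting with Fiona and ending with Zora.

Fiona reports to Fatou. Fatou reports to Nadia. Nadia reports to Lev. Lev reports to Rhea. Rhea reports to Zora. Zora is at the top.

Fiona -> Fatou -> Nadia -> Lev -> Rhea -> Zora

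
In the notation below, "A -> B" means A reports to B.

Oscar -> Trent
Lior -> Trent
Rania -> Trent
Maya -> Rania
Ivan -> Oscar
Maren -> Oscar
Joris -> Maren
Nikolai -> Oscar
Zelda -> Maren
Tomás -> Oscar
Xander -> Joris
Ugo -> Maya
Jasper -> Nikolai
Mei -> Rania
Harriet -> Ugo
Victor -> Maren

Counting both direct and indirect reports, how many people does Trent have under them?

16

Trent directly manages Oscar, Lior, Rania. Under Oscar: Tomás, Nikolai, Jasper, Maren, Victor, Zelda, Joris, Xander, Ivan (9). Lior has no reports. Under Rania: Mei, Maya, Ugo, Harriet (4). So Trent's organization is 3 direct reports plus everyone under them: 10 + 1 + 5 = 16.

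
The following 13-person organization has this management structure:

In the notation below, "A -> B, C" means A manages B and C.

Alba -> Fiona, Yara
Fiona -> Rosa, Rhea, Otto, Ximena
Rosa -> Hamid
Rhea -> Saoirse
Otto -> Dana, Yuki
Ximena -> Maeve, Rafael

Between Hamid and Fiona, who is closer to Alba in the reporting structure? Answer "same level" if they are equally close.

Fiona

Hamid is 3 levels below Alba; Fiona is 1. Fiona is higher.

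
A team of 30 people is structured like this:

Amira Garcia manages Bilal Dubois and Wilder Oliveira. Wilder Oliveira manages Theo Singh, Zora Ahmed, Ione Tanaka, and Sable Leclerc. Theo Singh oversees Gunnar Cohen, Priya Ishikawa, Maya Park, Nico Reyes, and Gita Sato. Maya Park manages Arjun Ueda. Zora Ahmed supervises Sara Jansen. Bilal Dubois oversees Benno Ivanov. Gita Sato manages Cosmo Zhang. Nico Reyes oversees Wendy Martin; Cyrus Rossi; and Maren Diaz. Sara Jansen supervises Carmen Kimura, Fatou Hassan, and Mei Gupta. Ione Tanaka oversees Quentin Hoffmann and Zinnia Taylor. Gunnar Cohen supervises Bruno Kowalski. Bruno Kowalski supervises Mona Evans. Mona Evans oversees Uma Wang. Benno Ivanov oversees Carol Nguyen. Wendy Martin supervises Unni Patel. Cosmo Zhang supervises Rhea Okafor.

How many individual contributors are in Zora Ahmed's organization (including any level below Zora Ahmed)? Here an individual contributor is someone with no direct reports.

3

The people in Zora Ahmed's organization with no one reporting to them are Fatou Hassan, Mei Gupta, Carmen Kimura. That is 3.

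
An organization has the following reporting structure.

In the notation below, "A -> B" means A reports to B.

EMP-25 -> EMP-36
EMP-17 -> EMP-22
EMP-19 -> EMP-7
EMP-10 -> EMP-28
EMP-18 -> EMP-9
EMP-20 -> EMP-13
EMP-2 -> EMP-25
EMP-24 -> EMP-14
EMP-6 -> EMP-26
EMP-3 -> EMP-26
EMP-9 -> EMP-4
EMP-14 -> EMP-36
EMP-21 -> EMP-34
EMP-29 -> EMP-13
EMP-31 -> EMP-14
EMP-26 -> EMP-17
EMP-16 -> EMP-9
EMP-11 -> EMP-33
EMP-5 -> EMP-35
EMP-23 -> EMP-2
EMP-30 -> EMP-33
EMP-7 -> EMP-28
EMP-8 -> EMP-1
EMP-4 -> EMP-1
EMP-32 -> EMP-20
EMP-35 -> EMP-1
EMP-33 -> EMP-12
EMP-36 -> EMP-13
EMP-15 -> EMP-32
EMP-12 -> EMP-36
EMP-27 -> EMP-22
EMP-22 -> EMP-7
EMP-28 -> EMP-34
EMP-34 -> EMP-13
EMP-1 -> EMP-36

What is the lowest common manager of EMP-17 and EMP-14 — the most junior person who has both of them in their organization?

EMP-13

EMP-17's chain of managers is EMP-22, EMP-7, EMP-28, EMP-34, EMP-13. EMP-14's chain of managers is EMP-36, EMP-13. The first manager that appears in both chains is EMP-13.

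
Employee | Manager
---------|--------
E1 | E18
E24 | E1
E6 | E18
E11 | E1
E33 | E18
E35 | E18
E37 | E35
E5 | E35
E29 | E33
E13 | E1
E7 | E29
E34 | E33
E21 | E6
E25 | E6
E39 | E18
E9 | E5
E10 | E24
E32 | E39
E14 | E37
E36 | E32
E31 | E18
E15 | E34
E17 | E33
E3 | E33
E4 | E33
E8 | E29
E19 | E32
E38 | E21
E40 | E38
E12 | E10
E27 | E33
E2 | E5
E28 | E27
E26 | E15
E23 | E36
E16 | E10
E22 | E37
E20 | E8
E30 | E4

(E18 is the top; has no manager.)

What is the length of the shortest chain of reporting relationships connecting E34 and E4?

E34 is 1 level below E33, and E4 is 1 level below E33 (their lowest common manager). The shortest path runs up from E34 to E33 and back down to E4: 1 + 1 = 2 links.

2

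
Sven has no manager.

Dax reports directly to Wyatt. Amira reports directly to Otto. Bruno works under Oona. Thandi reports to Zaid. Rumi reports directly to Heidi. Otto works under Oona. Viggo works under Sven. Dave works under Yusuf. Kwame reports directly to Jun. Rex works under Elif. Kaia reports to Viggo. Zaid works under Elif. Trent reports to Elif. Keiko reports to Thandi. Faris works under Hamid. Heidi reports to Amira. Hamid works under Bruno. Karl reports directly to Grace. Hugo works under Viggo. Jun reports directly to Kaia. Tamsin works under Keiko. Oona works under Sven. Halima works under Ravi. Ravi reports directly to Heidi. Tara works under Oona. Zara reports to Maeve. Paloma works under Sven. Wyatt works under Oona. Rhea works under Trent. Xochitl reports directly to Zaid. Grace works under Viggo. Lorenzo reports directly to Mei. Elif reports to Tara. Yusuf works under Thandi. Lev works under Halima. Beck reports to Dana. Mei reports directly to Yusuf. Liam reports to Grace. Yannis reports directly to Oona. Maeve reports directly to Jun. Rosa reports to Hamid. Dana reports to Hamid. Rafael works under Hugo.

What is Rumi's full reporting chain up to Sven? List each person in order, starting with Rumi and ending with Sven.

Rumi reports to Heidi. Heidi reports to Amira. Amira reports to Otto. Otto reports to Oona. Oona reports to Sven. Sven is at the top.

Rumi -> Heidi -> Amira -> Otto -> Oona -> Sven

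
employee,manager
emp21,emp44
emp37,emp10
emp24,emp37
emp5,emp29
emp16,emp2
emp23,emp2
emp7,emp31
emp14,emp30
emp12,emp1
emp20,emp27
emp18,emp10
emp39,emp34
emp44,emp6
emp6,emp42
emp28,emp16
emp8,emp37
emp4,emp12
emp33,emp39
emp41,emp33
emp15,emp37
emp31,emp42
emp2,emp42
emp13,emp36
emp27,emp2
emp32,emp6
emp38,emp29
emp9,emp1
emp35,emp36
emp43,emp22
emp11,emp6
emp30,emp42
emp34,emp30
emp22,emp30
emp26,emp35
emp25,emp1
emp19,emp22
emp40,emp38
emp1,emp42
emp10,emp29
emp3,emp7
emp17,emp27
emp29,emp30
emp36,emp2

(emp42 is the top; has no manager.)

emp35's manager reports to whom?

emp35 reports to emp36, and emp36 reports to emp2. So emp35's skip-level manager is emp2.

emp2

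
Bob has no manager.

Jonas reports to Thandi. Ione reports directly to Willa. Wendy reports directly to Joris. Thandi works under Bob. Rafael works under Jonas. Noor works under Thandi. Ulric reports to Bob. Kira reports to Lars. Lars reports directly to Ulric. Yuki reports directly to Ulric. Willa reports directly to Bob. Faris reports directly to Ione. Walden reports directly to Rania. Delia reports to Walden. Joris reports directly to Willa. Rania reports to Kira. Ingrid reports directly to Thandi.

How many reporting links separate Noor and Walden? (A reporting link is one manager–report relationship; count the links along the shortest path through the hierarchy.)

Noor is 2 levels below Bob, and Walden is 5 levels below Bob (their lowest common manager). The shortest path runs up from Noor to Bob and back down to Walden: 2 + 5 = 7 links.

7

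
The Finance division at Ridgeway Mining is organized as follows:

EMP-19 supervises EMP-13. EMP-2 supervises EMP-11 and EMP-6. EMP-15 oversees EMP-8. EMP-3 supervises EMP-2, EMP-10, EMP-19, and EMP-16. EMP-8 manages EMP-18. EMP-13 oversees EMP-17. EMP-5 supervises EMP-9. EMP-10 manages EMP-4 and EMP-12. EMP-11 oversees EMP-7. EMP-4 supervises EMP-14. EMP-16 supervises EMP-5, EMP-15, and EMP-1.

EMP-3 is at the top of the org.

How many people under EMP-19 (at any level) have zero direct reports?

The only person in EMP-19's organization with no one reporting to them is EMP-17. That is 1.

1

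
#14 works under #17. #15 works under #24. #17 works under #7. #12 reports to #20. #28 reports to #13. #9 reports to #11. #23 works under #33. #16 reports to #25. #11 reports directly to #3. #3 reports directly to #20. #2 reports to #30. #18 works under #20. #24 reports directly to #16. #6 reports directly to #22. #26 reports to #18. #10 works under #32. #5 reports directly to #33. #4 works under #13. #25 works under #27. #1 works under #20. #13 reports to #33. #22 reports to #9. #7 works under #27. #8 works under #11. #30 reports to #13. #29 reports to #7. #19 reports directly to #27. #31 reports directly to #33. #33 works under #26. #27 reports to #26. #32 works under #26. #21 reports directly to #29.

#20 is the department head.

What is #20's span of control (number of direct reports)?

4

#20 directly manages #18, #3, #1, #12. That is 4 direct reports.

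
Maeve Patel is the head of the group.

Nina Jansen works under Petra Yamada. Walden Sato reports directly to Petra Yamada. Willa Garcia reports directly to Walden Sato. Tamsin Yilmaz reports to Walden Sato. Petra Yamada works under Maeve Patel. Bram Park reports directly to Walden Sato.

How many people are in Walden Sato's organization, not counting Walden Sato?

3

Walden Sato directly manages Willa Garcia, Bram Park, Tamsin Yilmaz. Willa Garcia has no reports. Bram Park has no reports. Tamsin Yilmaz has no reports. So Walden Sato's organization is 3 direct reports plus everyone under them: 1 + 1 + 1 = 3.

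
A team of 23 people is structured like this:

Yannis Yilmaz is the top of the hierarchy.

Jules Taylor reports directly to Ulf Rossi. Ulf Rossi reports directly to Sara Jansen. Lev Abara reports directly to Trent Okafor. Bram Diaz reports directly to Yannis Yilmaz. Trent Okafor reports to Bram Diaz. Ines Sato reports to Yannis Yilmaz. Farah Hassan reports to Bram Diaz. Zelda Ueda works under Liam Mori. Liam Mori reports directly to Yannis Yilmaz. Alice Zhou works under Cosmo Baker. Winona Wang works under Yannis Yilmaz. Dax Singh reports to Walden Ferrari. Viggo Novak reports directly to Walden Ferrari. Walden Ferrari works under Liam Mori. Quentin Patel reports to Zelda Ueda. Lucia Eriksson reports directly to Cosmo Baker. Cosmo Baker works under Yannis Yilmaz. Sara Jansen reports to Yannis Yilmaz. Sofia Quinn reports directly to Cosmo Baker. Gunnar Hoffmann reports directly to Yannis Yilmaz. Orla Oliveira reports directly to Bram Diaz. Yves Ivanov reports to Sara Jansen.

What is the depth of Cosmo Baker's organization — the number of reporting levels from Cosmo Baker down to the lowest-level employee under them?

The longest chain under Cosmo Baker runs Cosmo Baker → Alice Zhou, which is 1 level below Cosmo Baker.

1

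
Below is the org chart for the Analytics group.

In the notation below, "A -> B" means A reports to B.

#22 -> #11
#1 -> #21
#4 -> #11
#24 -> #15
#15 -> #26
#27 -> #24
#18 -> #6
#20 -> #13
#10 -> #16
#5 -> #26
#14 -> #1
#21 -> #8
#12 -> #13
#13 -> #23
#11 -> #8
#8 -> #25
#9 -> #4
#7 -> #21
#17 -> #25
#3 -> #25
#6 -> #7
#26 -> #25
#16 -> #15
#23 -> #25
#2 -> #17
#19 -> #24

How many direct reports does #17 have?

1

#17 directly manages #2. That is 1 direct report.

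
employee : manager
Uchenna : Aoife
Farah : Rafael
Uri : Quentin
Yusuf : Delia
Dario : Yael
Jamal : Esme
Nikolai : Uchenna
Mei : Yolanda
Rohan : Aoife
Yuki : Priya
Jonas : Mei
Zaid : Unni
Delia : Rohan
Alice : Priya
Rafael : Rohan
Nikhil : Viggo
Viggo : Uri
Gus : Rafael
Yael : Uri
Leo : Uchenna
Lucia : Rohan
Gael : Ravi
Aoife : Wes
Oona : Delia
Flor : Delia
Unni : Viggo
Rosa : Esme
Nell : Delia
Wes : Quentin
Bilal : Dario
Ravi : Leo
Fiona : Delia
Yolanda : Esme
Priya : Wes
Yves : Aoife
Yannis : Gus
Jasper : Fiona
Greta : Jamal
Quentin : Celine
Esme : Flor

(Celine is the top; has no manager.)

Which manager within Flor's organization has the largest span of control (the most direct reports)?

Esme

Direct-report counts within Flor's organization: Flor has 1; Esme has 3; Jamal has 1; Yolanda has 1; Mei has 1. The largest is 3, held by Esme.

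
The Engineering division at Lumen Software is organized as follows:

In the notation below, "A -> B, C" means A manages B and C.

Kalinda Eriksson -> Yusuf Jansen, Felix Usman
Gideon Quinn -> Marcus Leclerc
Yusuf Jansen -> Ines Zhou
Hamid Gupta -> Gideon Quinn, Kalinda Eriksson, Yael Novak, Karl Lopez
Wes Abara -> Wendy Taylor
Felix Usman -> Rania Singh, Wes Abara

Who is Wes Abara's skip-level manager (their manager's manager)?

Kalinda Eriksson

Wes Abara reports to Felix Usman, and Felix Usman reports to Kalinda Eriksson. So Wes Abara's skip-level manager is Kalinda Eriksson.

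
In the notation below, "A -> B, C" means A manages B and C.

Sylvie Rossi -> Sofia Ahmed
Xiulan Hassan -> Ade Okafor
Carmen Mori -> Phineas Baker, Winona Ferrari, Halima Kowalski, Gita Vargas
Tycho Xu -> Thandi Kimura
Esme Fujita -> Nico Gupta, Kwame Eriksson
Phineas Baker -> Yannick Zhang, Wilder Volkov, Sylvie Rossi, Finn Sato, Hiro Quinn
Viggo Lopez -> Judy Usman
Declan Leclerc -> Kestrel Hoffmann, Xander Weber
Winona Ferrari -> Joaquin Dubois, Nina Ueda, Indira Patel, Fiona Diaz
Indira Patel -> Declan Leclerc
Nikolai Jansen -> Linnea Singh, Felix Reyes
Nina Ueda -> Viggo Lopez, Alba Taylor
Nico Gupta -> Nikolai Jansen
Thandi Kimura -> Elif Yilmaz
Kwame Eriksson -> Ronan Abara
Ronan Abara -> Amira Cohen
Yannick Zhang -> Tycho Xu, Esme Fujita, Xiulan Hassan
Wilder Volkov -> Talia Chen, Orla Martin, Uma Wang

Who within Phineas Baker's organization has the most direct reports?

Phineas Baker

Direct-report counts within Phineas Baker's organization: Phineas Baker has 5; Sylvie Rossi has 1; Wilder Volkov has 3; Yannick Zhang has 3; Xiulan Hassan has 1; Esme Fujita has 2; Kwame Eriksson has 1; Ronan Abara has 1; Nico Gupta has 1; Nikolai Jansen has 2; Tycho Xu has 1; Thandi Kimura has 1. The largest is 5, held by Phineas Baker.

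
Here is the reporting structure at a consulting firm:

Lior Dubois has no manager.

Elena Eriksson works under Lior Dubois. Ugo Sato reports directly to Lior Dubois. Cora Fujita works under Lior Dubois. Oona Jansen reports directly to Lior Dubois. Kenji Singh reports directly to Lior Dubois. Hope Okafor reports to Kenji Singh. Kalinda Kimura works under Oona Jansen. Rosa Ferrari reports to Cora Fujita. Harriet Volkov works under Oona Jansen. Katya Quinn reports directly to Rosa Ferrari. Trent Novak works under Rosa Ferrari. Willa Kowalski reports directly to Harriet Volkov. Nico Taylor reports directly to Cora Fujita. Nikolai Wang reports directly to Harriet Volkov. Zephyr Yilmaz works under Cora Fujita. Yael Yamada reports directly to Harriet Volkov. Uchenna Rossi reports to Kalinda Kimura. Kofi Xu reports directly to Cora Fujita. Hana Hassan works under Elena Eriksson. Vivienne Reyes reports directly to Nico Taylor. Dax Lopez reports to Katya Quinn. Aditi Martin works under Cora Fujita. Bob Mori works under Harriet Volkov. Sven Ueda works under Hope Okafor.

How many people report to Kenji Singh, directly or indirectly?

2

Kenji Singh directly manages Hope Okafor. Under Hope Okafor: Sven Ueda (1). That's 2 in total.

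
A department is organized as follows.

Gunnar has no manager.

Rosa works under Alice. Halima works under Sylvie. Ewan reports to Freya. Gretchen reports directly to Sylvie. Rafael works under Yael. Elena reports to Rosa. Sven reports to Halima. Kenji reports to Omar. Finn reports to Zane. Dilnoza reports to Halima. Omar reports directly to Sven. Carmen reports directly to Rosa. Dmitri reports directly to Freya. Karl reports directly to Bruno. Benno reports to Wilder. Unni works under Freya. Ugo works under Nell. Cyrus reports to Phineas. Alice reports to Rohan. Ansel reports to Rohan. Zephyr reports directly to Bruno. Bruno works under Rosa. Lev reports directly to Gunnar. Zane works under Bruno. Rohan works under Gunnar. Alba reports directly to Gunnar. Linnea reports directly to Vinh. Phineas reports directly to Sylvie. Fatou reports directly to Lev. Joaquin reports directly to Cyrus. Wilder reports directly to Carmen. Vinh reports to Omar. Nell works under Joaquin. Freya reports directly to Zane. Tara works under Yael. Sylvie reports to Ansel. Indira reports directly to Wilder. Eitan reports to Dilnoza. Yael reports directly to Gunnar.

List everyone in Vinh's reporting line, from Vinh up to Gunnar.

Vinh reports to Omar. Omar reports to Sven. Sven reports to Halima. Halima reports to Sylvie. Sylvie reports to Ansel. Ansel reports to Rohan. Rohan reports to Gunnar. Gunnar is at the top.

Vinh -> Omar -> Sven -> Halima -> Sylvie -> Ansel -> Rohan -> Gunnar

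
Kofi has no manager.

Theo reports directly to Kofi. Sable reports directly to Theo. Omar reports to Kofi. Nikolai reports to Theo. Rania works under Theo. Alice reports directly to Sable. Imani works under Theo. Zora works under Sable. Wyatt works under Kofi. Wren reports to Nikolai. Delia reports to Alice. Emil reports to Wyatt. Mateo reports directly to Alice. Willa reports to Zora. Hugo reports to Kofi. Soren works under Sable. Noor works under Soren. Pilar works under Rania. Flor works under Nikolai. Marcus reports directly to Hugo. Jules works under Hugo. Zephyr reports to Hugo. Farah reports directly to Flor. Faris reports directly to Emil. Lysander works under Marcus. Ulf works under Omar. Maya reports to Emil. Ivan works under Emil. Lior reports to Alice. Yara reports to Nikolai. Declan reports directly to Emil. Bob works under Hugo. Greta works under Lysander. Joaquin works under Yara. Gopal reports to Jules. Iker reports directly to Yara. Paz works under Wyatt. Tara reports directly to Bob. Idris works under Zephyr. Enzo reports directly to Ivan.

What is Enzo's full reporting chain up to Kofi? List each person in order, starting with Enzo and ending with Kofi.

Enzo reports to Ivan. Ivan reports to Emil. Emil reports to Wyatt. Wyatt reports to Kofi. Kofi is at the top.

Enzo -> Ivan -> Emil -> Wyatt -> Kofi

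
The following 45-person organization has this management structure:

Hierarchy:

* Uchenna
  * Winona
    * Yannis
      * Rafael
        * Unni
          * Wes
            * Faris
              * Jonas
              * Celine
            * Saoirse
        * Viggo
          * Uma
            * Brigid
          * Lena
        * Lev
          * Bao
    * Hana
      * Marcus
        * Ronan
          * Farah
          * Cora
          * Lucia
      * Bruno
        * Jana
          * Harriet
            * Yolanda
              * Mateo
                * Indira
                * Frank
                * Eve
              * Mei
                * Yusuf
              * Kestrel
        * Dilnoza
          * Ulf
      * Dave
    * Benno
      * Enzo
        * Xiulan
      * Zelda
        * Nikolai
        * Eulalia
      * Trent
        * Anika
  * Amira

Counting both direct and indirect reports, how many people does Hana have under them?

19

Hana directly manages Marcus, Bruno, Dave. Under Marcus: Ronan, Lucia, Cora, Farah (4). Under Bruno: Dilnoza, Ulf, Jana, Harriet, Yolanda, Kestrel, Mei, Yusuf, Mateo, Eve, Frank, Indira (12). Dave has no reports. So Hana's organization is 3 direct reports plus everyone under them: 5 + 13 + 1 = 19.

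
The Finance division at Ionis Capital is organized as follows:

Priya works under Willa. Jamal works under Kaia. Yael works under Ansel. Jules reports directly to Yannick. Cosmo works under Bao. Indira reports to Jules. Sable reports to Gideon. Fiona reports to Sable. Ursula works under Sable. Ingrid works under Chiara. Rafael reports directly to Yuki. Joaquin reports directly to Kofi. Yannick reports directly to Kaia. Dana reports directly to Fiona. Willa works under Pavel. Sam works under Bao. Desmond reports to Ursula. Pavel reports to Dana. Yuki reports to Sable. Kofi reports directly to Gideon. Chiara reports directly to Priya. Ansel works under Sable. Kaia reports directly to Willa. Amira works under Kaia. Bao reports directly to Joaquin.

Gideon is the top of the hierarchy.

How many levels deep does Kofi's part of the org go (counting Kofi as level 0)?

3

The longest chain under Kofi runs Kofi → Joaquin → Bao → Cosmo, which is 3 levels below Kofi.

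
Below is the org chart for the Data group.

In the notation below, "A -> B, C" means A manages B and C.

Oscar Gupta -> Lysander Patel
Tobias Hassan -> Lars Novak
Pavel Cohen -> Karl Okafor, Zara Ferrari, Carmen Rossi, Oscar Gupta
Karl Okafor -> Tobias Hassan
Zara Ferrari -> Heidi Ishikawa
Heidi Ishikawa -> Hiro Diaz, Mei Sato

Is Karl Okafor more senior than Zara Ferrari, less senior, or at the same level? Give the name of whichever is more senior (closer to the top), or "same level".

Both Karl Okafor and Zara Ferrari are 1 level below Pavel Cohen.

same level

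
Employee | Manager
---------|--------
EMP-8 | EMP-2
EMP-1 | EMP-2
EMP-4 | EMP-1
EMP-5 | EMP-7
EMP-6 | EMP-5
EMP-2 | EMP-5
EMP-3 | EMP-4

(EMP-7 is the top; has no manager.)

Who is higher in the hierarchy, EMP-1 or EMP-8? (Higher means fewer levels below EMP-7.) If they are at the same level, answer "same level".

same level

Both EMP-1 and EMP-8 are 3 levels below EMP-7.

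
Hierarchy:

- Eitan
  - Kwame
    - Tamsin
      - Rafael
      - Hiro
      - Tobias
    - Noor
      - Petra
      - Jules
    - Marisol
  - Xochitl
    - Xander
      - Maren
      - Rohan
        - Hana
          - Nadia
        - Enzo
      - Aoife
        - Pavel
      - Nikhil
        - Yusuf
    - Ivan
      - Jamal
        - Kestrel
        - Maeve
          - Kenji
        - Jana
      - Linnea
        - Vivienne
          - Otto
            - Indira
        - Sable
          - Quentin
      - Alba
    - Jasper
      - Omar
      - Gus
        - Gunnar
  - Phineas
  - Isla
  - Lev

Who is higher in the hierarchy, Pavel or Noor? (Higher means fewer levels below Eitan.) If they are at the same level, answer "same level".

Pavel is 4 levels below Eitan; Noor is 2. Noor is higher.

Noor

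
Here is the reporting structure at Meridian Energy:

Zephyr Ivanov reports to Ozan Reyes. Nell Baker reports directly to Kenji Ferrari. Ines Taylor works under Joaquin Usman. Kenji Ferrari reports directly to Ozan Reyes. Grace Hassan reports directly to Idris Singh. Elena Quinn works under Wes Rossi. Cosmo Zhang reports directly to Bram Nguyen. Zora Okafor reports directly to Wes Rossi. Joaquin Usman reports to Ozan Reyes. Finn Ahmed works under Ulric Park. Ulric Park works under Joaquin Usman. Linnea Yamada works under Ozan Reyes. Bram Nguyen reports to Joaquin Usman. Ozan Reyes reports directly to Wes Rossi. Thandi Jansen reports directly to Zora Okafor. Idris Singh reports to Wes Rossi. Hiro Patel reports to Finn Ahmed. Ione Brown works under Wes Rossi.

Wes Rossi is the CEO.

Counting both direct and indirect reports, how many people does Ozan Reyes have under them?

Ozan Reyes directly manages Joaquin Usman, Zephyr Ivanov, Kenji Ferrari, Linnea Yamada. Under Joaquin Usman: Bram Nguyen, Cosmo Zhang, Ines Taylor, Ulric Park, Finn Ahmed, Hiro Patel (6). Zephyr Ivanov has no reports. Under Kenji Ferrari: Nell Baker (1). Linnea Yamada has no reports. So Ozan Reyes's organization is 4 direct reports plus everyone under them: 7 + 1 + 2 + 1 = 11.

11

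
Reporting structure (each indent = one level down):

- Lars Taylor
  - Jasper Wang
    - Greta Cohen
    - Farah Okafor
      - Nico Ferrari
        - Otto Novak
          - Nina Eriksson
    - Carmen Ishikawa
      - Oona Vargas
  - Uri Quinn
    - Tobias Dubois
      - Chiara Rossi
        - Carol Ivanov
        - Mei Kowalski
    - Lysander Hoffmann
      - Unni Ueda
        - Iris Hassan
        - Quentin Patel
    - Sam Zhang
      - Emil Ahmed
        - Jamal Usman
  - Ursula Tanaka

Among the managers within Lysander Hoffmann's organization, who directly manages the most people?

Direct-report counts within Lysander Hoffmann's organization: Lysander Hoffmann has 1; Unni Ueda has 2. The largest is 2, held by Unni Ueda.

Unni Ueda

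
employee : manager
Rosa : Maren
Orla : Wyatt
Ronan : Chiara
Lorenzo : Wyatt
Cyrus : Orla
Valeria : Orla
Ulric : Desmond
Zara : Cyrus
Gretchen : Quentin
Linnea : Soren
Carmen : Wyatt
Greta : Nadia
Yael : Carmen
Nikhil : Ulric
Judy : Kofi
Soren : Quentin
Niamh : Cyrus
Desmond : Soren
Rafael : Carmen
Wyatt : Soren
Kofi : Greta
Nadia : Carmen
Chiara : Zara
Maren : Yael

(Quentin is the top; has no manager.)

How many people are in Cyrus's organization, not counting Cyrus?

4

Cyrus directly manages Zara, Niamh. Under Zara: Chiara, Ronan (2). Niamh has no reports. So Cyrus's organization is 2 direct reports plus everyone under them: 3 + 1 = 4.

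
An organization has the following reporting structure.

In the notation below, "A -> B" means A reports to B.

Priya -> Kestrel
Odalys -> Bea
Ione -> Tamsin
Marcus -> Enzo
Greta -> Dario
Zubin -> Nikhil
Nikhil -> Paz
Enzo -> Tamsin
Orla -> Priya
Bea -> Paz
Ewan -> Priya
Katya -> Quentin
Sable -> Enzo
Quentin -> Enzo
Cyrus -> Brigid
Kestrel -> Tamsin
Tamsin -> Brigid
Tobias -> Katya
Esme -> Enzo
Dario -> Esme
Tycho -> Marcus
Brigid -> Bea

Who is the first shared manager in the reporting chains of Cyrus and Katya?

Cyrus's chain of managers is Brigid, Bea, Paz. Katya's chain of managers is Quentin, Enzo, Tamsin, Brigid, Bea, Paz. The first manager that appears in both chains is Brigid.

Brigid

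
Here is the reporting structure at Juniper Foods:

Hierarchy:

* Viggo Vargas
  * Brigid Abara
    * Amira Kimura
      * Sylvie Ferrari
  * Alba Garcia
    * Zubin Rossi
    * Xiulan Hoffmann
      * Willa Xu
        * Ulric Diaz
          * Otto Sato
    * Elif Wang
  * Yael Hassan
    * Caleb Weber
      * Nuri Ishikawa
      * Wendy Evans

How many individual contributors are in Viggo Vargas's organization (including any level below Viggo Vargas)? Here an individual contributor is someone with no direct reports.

The people in Viggo Vargas's organization with no one reporting to them are Wendy Evans, Nuri Ishikawa, Elif Wang, Otto Sato, Zubin Rossi, Sylvie Ferrari. That is 6.

6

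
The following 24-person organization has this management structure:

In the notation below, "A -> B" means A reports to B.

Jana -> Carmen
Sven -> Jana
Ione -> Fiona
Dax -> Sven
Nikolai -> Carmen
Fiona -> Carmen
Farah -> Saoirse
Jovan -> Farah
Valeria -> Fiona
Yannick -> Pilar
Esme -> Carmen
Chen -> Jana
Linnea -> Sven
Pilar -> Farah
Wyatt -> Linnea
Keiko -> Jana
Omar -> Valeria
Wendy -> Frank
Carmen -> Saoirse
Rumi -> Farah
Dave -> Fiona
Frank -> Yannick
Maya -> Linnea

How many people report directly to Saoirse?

2

Saoirse directly manages Carmen, Farah. That is 2 direct reports.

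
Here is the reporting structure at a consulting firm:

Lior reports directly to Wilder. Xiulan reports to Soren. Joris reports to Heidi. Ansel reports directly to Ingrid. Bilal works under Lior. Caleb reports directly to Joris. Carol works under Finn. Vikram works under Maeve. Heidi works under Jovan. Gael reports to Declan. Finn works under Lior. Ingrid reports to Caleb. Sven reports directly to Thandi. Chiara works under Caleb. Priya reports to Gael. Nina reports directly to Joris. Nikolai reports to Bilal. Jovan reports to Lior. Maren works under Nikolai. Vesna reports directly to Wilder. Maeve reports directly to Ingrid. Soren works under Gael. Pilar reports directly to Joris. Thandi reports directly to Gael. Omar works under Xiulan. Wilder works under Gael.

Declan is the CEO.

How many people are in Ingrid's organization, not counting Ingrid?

3

Ingrid directly manages Ansel, Maeve. Ansel has no reports. Under Maeve: Vikram (1). So Ingrid's organization is 2 direct reports plus everyone under them: 1 + 2 = 3.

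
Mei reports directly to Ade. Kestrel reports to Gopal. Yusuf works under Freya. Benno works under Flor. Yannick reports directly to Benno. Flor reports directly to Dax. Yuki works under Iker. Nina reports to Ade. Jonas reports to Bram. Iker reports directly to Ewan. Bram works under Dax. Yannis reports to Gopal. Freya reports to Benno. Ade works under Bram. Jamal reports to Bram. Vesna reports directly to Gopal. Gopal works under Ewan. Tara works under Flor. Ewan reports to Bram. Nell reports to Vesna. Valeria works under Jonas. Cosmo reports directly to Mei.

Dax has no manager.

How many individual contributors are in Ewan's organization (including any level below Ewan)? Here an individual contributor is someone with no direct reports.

4

The people in Ewan's organization with no one reporting to them are Yuki, Yannis, Kestrel, Nell. That is 4.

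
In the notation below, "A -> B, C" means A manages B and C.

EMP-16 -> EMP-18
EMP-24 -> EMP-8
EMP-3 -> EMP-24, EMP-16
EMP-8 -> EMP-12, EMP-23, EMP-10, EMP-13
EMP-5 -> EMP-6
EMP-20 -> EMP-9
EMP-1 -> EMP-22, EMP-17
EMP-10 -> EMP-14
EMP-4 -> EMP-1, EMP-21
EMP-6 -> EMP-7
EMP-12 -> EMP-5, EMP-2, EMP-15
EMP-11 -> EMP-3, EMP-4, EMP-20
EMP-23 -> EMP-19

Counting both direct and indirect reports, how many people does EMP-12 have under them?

EMP-12 directly manages EMP-5, EMP-2, EMP-15. Under EMP-5: EMP-6, EMP-7 (2). EMP-2 has no reports. EMP-15 has no reports. So EMP-12's organization is 3 direct reports plus everyone under them: 3 + 1 + 1 = 5.

5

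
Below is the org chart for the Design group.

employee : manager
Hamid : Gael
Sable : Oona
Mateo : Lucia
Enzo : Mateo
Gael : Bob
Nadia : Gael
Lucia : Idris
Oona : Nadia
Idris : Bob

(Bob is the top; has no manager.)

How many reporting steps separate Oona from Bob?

3

Chain from Oona up to Bob: Oona → Nadia → Gael → Bob. That is 3 steps up, so Oona is 3 levels below Bob.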